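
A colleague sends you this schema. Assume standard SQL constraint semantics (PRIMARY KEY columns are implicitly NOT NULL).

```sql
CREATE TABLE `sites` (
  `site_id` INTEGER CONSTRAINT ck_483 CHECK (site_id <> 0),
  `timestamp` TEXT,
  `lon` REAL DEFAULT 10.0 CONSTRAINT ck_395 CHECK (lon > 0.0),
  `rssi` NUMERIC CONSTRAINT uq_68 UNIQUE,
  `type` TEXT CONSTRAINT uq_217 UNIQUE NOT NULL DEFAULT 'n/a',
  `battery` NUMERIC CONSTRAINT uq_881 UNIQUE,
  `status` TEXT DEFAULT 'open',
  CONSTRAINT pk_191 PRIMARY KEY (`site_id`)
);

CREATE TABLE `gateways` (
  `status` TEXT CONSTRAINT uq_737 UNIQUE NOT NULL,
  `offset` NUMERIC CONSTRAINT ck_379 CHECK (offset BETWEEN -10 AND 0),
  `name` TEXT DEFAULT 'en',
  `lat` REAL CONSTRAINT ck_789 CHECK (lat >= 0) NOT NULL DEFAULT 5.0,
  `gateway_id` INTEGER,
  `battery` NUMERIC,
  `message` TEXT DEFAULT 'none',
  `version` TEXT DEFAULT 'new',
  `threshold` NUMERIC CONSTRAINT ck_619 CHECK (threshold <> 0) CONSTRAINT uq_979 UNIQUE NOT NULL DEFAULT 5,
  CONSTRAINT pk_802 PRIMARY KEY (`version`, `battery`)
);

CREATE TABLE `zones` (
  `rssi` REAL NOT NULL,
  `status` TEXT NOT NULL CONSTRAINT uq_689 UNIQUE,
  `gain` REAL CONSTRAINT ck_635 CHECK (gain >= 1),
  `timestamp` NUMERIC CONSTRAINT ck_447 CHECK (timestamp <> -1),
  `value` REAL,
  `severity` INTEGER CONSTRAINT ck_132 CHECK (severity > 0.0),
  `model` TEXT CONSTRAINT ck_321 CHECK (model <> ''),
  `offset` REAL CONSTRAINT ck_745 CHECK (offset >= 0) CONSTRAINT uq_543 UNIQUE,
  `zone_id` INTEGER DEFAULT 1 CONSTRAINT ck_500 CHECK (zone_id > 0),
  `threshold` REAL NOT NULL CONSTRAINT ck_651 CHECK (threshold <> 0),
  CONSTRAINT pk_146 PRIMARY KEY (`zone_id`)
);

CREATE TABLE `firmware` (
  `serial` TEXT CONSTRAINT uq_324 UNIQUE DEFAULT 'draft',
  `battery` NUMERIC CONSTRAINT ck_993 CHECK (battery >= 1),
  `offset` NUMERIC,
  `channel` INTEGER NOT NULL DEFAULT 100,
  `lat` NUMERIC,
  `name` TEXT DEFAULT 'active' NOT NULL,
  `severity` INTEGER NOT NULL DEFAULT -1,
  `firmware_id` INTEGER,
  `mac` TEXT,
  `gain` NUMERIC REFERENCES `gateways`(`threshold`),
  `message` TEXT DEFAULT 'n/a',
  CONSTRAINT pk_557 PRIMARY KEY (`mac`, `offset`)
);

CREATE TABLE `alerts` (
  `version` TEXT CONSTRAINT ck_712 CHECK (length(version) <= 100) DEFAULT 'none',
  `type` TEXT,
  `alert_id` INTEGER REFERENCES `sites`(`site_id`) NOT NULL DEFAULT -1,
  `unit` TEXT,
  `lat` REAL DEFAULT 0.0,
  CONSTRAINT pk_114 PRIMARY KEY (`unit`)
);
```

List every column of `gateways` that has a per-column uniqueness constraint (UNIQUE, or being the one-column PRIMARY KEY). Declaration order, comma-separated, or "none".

- status: declared UNIQUE → unique.
- offset: no UNIQUE or single-column PK constraint.
- name: no UNIQUE or single-column PK constraint.
- lat: no UNIQUE or single-column PK constraint.
- gateway_id: no UNIQUE or single-column PK constraint.
- battery: part of a composite PRIMARY KEY — only the tuple is unique, not this column on its own.
- message: no UNIQUE or single-column PK constraint.
- version: part of a composite PRIMARY KEY — only the tuple is unique, not this column on its own.
- threshold: declared UNIQUE → unique.

status, threshold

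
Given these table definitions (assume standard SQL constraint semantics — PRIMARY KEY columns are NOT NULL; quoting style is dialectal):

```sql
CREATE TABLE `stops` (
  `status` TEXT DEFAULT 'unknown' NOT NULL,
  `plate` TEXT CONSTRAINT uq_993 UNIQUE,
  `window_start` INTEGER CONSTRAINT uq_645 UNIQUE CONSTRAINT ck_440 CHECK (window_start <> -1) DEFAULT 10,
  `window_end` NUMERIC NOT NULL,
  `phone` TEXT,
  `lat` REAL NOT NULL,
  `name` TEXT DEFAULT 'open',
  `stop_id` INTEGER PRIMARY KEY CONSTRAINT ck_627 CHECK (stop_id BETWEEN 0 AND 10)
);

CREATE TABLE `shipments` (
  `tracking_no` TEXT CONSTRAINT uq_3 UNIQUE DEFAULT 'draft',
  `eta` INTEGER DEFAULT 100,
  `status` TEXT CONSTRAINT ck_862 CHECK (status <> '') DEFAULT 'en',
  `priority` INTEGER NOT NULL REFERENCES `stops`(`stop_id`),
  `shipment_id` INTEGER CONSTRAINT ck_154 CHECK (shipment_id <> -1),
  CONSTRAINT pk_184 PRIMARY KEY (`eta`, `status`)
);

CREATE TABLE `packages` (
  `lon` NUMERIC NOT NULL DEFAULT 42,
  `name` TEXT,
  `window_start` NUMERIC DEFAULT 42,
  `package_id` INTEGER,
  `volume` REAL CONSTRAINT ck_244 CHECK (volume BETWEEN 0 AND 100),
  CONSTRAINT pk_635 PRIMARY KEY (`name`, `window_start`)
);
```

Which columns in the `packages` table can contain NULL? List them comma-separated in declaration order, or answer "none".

package_id, volume

- lon: declared NOT NULL → not nullable.
- name: part of the PRIMARY KEY, which implies NOT NULL → not nullable.
- window_start: part of the PRIMARY KEY, which implies NOT NULL → not nullable.
- package_id: no NOT NULL constraint applies → nullable.
- volume: CHECK does not forbid NULL (a CHECK constraint passes when its expression is NULL) → nullable.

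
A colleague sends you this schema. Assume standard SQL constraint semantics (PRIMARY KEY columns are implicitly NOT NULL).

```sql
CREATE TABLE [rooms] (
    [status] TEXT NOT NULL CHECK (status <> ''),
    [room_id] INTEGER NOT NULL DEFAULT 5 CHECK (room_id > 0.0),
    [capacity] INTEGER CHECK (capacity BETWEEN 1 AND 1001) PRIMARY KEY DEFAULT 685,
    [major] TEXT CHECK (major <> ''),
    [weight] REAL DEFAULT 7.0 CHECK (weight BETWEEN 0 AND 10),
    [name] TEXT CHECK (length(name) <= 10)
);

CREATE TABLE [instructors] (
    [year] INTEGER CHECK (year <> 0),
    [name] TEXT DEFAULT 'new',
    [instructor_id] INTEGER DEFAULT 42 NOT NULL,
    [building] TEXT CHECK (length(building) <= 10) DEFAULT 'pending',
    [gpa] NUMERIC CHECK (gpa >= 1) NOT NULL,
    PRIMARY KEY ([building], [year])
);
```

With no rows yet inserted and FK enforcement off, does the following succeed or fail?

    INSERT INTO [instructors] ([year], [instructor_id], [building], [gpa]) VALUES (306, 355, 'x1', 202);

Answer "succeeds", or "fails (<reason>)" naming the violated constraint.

NOT NULL columns: building is supplied; gpa is supplied; instructor_id is supplied; year is supplied.
CHECK constraints: 306 satisfies (year <> 0); 'x1' satisfies (length(building) <= 10); 202 satisfies (gpa >= 1).
No constraint is violated.

succeeds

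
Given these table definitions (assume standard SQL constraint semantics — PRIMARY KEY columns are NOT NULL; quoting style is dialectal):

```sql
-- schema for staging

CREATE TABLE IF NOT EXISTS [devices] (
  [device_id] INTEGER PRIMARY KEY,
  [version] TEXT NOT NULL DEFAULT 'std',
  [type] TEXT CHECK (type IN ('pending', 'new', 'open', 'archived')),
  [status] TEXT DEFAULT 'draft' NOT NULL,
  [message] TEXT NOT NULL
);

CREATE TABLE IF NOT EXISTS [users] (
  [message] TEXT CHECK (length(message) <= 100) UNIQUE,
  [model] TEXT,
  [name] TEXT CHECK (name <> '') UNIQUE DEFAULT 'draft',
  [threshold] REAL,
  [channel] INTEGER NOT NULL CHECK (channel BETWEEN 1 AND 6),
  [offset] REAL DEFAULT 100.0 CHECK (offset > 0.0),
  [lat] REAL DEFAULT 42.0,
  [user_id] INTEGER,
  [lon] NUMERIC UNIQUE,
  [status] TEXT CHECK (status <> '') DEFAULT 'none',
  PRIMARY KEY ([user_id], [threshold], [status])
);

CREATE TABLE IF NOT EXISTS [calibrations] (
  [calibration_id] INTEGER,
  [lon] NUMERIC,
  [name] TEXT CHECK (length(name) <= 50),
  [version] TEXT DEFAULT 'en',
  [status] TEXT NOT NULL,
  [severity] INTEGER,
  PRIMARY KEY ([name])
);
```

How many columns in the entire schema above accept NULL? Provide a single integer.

11

devices: 1 nullable (type — PK (device_id) and explicit NOT NULL columns excluded).
users: 6 nullable (message, model, name, offset, lat, lon — PK (user_id, threshold, status) and explicit NOT NULL columns excluded).
calibrations: 4 nullable (calibration_id, lon, version, severity — PK (name) and explicit NOT NULL columns excluded).
Total: 1 + 6 + 4 = 11.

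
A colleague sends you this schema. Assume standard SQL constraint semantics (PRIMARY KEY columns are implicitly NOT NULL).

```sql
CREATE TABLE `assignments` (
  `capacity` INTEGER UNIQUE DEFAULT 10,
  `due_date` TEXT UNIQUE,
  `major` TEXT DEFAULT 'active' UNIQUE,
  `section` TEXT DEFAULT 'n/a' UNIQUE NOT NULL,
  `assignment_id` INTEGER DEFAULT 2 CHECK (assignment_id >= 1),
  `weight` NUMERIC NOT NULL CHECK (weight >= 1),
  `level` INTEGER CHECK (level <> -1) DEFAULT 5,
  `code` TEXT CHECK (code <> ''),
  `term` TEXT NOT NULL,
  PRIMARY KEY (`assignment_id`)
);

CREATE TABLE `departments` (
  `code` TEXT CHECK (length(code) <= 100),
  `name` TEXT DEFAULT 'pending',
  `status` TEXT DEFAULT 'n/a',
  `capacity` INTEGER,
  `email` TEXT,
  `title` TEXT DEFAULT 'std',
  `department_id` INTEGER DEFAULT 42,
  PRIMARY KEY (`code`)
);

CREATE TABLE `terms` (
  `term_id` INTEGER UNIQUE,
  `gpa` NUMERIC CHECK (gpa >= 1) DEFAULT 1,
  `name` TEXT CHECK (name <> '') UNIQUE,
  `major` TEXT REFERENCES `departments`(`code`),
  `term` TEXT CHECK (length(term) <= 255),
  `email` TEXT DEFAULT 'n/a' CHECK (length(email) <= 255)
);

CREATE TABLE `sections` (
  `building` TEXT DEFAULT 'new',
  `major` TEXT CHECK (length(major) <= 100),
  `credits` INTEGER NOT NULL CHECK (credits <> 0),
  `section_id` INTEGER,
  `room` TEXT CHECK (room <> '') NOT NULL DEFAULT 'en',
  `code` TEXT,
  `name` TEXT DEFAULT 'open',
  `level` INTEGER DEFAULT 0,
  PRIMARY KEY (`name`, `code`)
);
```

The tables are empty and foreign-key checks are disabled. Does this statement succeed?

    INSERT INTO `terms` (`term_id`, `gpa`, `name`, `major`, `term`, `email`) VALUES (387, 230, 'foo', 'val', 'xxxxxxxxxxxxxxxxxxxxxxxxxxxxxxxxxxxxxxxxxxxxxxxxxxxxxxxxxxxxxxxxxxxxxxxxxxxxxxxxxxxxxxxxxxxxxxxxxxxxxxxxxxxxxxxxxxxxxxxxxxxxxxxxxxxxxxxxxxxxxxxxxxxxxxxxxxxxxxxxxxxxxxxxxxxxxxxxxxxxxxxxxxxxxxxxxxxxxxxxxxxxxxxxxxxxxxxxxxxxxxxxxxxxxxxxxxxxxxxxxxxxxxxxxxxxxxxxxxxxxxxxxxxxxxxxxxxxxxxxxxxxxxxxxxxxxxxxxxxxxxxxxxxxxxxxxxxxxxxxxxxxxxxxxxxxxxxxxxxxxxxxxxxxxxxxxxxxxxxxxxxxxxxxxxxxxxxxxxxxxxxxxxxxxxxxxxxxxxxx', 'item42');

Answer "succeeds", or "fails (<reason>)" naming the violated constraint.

The value 'xxxxxxxxxxxxxxxxxxxxxxxxxxxxxxxxxxxxxxxxxxxxxxxxxxxxxxxxxxxxxxxxxxxxxxxxxxxxxxxxxxxxxxxxxxxxxxxxxxxxxxxxxxxxxxxxxxxxxxxxxxxxxxxxxxxxxxxxxxxxxxxxxxxxxxxxxxxxxxxxxxxxxxxxxxxxxxxxxxxxxxxxxxxxxxxxxxxxxxxxxxxxxxxxxxxxxxxxxxxxxxxxxxxxxxxxxxxxxxxxxxxxxxxxxxxxxxxxxxxxxxxxxxxxxxxxxxxxxxxxxxxxxxxxxxxxxxxxxxxxxxxxxxxxxxxxxxxxxxxxxxxxxxxxxxxxxxxxxxxxxxxxxxxxxxxxxxxxxxxxxxxxxxxxxxxxxxxxxxxxxxxxxxxxxxxxxxxxxxxx' for term violates CHECK (length(term) <= 255).

fails (CHECK on term)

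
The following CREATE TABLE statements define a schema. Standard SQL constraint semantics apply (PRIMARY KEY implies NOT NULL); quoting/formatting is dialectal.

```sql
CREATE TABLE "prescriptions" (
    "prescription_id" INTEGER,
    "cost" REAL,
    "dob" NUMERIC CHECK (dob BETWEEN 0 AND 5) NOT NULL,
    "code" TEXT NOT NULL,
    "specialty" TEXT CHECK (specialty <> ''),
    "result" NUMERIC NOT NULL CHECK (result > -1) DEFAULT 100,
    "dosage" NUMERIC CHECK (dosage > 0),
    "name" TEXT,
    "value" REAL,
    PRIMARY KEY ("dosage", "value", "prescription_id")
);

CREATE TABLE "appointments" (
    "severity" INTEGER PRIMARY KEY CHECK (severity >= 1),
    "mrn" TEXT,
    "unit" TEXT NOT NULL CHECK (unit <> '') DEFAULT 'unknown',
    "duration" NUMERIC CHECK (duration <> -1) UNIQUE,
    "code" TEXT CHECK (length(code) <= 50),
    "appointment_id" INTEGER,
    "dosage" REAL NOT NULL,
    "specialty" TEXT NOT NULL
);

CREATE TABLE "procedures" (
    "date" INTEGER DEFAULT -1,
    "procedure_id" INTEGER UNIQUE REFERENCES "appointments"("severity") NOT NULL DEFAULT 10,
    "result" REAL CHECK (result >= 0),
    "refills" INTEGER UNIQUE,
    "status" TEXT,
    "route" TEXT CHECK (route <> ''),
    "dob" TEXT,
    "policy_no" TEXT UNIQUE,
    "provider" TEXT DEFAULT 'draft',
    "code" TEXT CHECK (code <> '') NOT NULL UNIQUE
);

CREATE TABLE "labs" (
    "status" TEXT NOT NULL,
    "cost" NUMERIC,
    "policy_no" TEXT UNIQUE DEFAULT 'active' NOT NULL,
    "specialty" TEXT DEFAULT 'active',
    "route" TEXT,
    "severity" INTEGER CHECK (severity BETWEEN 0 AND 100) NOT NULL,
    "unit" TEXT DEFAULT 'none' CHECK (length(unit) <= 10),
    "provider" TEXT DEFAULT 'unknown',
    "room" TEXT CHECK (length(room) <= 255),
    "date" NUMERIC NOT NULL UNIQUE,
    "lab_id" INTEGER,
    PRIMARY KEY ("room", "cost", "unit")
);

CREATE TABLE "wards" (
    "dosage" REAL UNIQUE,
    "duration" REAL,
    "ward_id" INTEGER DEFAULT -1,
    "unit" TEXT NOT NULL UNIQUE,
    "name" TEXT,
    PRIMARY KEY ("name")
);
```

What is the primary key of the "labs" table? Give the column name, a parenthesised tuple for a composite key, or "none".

A table-level PRIMARY KEY clause names 3 columns: room, cost, unit.
This is a composite key — the combination is unique, not each column individually.

(room, cost, unit)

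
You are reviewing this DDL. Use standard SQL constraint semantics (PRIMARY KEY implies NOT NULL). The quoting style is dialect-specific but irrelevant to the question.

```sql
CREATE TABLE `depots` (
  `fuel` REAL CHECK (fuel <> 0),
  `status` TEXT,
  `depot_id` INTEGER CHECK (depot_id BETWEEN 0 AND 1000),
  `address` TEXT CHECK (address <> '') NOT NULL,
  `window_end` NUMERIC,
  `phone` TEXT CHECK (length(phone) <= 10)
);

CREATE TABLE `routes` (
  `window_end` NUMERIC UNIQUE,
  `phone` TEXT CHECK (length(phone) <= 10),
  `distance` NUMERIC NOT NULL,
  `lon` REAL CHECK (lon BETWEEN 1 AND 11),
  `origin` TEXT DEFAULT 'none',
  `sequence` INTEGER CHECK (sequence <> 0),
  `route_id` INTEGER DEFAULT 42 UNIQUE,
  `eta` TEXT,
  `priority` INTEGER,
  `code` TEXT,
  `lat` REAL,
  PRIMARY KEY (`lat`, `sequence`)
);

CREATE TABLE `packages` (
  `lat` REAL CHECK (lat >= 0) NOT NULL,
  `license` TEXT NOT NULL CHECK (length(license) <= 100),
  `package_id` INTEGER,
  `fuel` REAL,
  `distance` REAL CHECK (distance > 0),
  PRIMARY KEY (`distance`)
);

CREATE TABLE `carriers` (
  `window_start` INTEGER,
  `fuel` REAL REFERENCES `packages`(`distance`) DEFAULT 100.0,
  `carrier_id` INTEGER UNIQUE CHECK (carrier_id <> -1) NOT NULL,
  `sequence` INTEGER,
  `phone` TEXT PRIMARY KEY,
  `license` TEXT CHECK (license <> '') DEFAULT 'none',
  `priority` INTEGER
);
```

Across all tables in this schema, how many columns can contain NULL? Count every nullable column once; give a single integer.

20

depots: 5 nullable (fuel, status, depot_id, window_end, phone — PK none and explicit NOT NULL columns excluded).
routes: 8 nullable (window_end, phone, lon, origin, route_id, eta, priority, code — PK (lat, sequence) and explicit NOT NULL columns excluded).
packages: 2 nullable (package_id, fuel — PK (distance) and explicit NOT NULL columns excluded).
carriers: 5 nullable (window_start, fuel, sequence, license, priority — PK (phone) and explicit NOT NULL columns excluded).
Total: 5 + 8 + 2 + 5 = 20.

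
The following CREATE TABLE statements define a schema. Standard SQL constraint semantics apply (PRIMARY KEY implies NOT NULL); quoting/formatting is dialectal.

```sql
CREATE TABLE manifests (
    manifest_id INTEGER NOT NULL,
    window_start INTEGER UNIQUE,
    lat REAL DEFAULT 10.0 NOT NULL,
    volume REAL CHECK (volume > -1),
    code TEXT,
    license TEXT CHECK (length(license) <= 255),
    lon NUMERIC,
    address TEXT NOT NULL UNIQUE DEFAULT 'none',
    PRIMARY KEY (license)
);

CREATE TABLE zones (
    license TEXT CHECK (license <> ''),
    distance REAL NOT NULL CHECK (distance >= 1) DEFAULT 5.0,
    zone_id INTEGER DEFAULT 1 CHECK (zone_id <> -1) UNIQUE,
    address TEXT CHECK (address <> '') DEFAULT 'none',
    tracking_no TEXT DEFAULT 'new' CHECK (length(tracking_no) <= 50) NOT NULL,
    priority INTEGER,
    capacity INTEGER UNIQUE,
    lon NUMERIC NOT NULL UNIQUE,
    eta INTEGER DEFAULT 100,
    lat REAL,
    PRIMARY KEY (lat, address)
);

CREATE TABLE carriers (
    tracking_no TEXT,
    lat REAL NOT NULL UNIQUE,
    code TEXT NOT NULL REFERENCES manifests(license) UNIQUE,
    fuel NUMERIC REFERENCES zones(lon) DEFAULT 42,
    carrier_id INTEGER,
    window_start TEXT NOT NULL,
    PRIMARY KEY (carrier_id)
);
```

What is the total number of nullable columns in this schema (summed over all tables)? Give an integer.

manifests: 4 nullable (window_start, volume, code, lon — PK (license) and explicit NOT NULL columns excluded).
zones: 5 nullable (license, zone_id, priority, capacity, eta — PK (lat, address) and explicit NOT NULL columns excluded).
carriers: 2 nullable (tracking_no, fuel — PK (carrier_id) and explicit NOT NULL columns excluded).
Total: 4 + 5 + 2 = 11.

11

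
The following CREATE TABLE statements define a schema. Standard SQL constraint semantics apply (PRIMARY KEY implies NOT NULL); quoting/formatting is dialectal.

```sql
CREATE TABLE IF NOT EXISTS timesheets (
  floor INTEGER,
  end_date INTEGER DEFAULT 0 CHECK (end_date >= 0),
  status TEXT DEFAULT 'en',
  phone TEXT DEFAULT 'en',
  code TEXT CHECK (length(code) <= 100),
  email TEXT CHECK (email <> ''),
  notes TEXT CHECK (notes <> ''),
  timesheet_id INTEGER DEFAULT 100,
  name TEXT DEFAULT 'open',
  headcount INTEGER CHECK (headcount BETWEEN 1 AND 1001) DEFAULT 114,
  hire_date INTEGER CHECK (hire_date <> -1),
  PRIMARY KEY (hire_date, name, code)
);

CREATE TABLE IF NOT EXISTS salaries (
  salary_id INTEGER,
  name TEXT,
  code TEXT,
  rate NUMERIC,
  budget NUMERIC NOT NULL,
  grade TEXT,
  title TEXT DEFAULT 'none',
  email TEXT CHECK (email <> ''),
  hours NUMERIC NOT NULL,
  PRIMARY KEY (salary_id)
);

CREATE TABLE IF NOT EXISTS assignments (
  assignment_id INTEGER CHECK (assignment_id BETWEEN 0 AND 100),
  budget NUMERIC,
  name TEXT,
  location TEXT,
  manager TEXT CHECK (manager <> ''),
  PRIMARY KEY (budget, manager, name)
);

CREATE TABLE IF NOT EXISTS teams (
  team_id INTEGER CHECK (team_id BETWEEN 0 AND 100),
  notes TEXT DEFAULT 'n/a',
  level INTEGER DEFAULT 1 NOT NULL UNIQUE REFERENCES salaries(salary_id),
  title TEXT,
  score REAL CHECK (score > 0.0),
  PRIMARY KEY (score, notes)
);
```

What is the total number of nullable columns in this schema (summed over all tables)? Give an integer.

timesheets: 8 nullable (floor, end_date, status, phone, email, notes, timesheet_id, headcount — PK (hire_date, name, code) and explicit NOT NULL columns excluded).
salaries: 6 nullable (name, code, rate, grade, title, email — PK (salary_id) and explicit NOT NULL columns excluded).
assignments: 2 nullable (assignment_id, location — PK (budget, manager, name) and explicit NOT NULL columns excluded).
teams: 2 nullable (team_id, title — PK (score, notes) and explicit NOT NULL columns excluded).
Total: 8 + 6 + 2 + 2 = 18.

18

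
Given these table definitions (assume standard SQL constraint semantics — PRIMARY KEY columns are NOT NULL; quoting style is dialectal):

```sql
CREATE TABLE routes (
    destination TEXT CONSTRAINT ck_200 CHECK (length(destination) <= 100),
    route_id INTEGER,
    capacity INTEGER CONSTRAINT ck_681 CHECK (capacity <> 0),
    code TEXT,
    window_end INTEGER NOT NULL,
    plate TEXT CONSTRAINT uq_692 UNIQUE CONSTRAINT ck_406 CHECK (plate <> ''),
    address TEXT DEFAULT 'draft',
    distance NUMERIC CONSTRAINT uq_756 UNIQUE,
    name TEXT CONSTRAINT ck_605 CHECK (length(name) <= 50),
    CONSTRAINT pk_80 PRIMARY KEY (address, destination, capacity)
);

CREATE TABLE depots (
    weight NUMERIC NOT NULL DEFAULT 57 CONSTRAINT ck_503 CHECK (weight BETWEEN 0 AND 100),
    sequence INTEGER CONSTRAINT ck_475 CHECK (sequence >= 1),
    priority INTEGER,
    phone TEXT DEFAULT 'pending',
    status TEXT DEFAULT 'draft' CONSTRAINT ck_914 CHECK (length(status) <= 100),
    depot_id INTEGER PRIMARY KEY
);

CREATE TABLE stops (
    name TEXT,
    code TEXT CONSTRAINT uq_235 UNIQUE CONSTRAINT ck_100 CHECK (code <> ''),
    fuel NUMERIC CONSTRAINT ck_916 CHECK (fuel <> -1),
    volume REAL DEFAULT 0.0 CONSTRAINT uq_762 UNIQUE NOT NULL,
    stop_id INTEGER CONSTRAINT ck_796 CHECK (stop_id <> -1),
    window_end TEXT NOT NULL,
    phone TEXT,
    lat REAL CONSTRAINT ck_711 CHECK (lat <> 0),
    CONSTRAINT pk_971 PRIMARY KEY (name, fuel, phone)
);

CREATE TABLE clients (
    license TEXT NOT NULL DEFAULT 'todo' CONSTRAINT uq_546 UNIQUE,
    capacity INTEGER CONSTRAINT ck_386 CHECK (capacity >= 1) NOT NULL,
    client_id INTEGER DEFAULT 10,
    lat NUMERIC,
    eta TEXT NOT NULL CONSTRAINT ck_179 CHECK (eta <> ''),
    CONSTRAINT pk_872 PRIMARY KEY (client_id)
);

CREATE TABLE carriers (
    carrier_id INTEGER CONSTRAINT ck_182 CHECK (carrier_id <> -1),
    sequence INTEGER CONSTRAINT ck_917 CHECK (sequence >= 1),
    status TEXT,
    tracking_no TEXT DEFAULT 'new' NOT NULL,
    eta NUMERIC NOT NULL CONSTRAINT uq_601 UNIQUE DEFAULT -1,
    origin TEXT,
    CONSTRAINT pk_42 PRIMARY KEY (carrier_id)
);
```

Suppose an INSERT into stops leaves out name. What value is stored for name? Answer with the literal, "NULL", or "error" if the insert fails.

error

name has no DEFAULT clause.
Omitting it would insert NULL, but it is part of the PRIMARY KEY, so the INSERT fails.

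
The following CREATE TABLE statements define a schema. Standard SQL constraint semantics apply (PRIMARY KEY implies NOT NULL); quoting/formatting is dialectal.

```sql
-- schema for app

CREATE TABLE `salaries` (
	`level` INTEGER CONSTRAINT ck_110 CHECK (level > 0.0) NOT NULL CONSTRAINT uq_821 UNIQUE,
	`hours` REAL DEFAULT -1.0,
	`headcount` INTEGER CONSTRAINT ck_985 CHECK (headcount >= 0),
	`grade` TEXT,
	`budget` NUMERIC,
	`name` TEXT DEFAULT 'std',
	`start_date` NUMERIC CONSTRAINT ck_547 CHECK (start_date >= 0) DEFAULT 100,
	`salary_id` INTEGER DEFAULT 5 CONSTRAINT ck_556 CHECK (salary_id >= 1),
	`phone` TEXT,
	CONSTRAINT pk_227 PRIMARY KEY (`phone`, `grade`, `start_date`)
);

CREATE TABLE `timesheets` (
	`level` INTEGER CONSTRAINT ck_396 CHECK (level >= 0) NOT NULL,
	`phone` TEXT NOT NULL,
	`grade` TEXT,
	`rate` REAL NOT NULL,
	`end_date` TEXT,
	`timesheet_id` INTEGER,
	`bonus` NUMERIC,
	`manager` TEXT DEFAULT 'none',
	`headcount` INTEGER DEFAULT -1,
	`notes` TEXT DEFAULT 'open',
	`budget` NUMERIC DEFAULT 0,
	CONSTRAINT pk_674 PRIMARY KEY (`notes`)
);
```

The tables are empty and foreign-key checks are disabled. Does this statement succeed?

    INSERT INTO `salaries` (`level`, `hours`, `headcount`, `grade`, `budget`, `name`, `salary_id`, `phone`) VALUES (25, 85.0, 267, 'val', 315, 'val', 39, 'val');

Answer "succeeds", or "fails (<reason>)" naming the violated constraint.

succeeds

NOT NULL columns: grade is supplied; level is supplied; phone is supplied; start_date defaults to 100.
CHECK constraints: 25 satisfies (level > 0.0); 267 satisfies (headcount >= 0); 39 satisfies (salary_id >= 1).
No constraint is violated.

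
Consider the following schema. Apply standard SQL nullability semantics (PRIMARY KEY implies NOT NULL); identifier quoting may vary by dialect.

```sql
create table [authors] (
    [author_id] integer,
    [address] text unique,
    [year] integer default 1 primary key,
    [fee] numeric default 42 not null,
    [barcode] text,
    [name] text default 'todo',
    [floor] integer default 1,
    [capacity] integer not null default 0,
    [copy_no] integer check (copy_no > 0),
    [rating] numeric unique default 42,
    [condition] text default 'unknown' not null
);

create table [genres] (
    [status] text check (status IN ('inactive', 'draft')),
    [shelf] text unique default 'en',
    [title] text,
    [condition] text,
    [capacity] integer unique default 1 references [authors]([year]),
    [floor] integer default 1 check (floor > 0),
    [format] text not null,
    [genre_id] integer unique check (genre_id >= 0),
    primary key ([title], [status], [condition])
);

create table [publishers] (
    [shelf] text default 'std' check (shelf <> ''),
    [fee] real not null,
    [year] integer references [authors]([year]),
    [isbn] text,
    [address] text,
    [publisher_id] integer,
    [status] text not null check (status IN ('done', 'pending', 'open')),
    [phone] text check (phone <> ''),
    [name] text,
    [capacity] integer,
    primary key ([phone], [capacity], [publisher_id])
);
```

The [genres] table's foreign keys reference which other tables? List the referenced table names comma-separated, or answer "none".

- capacity REFERENCES authors(year).

authors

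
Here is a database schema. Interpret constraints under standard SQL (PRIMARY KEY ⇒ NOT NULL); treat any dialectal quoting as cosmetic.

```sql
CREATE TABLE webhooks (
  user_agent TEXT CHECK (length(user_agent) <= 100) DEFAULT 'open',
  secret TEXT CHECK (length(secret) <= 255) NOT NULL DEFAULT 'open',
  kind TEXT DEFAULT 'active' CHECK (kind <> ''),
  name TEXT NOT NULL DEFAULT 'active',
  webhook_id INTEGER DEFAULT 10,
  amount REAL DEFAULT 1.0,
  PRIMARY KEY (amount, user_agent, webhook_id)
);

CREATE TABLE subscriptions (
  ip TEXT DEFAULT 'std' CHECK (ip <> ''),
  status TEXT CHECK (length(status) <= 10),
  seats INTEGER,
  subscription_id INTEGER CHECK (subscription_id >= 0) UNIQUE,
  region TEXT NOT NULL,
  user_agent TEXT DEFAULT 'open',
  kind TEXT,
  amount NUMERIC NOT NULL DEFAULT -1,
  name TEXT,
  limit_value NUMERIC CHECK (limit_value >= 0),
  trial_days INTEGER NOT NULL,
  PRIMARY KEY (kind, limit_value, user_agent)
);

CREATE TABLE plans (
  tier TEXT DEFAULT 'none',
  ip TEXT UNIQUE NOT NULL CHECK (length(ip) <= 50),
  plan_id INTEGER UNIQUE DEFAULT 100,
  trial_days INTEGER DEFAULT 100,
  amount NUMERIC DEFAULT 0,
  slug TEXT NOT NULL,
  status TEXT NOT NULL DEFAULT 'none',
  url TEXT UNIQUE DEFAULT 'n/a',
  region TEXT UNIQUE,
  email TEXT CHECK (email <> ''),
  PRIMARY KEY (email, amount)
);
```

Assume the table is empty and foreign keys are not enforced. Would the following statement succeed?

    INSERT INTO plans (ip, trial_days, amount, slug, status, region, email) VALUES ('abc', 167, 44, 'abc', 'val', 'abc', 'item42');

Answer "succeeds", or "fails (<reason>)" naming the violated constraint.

NOT NULL columns: amount is supplied; email is supplied; ip is supplied; slug is supplied; status is supplied.
CHECK constraints: 'abc' satisfies (length(ip) <= 50); 'item42' satisfies (email <> '').
No constraint is violated.

succeeds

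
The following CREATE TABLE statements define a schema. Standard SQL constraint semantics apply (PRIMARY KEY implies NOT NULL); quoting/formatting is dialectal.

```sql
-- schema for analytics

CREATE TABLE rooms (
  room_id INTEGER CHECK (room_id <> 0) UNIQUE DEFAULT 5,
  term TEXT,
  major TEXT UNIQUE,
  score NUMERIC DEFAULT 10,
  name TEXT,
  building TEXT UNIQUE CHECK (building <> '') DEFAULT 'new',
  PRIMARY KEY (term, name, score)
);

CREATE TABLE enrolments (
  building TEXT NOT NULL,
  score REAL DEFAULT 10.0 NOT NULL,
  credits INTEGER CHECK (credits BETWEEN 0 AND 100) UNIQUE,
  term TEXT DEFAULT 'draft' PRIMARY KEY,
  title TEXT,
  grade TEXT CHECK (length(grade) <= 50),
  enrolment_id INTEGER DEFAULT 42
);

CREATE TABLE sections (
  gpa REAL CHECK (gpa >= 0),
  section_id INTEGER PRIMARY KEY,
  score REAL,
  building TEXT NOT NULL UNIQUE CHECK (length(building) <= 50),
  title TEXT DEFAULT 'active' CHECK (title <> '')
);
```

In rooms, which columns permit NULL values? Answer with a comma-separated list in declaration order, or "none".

room_id, major, building

- room_id: CHECK does not forbid NULL (a CHECK constraint passes when its expression is NULL) → nullable.
- term: part of the PRIMARY KEY, which implies NOT NULL → not nullable.
- major: UNIQUE does not imply NOT NULL → nullable.
- score: part of the PRIMARY KEY, which implies NOT NULL → not nullable.
- name: part of the PRIMARY KEY, which implies NOT NULL → not nullable.
- building: CHECK does not forbid NULL (a CHECK constraint passes when its expression is NULL) → nullable.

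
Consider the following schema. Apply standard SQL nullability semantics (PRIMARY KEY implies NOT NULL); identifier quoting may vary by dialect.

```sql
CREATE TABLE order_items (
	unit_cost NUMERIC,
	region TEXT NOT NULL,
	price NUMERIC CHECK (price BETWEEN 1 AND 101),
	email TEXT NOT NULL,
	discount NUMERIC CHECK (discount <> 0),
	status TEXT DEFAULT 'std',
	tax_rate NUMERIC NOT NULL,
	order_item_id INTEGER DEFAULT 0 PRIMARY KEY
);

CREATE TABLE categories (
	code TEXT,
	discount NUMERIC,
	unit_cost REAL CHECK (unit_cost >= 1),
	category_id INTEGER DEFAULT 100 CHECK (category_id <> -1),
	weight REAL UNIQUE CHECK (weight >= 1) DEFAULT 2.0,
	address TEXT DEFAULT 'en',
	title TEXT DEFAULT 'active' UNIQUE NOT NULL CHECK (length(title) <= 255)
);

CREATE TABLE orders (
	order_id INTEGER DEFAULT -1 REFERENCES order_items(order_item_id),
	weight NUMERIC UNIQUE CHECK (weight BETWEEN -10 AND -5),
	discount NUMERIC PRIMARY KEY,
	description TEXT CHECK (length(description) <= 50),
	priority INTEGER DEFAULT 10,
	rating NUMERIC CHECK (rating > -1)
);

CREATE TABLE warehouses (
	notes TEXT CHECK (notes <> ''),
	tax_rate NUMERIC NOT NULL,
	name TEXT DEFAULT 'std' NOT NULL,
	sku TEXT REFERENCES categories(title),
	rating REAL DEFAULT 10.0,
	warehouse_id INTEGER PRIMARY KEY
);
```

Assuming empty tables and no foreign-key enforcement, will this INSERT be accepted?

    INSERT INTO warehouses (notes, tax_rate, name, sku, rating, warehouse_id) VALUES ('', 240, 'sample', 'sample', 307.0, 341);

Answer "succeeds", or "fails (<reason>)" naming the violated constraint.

fails (CHECK on notes)

The value '' for notes violates CHECK (notes <> '').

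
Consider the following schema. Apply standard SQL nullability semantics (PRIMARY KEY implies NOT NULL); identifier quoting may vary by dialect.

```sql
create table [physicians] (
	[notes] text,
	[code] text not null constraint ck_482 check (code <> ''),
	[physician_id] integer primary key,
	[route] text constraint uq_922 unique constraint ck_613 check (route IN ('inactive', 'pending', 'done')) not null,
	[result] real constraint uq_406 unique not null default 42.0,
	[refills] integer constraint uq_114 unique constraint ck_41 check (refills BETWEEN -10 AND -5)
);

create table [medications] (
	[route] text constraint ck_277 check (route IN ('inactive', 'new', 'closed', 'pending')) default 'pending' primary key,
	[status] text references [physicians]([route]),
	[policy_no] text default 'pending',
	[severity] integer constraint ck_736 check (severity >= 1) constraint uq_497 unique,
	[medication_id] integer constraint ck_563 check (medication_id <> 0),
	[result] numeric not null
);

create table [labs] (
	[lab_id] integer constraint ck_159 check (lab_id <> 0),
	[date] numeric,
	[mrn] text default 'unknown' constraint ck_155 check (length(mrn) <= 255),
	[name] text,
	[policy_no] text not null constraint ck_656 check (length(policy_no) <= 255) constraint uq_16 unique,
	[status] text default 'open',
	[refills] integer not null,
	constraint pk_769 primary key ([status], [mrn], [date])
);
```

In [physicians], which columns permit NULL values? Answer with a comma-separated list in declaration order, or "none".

notes, refills

- notes: no NOT NULL constraint applies → nullable.
- code: declared NOT NULL → not nullable.
- physician_id: part of the PRIMARY KEY, which implies NOT NULL → not nullable.
- route: declared NOT NULL → not nullable.
- result: declared NOT NULL → not nullable.
- refills: CHECK does not forbid NULL (a CHECK constraint passes when its expression is NULL) → nullable.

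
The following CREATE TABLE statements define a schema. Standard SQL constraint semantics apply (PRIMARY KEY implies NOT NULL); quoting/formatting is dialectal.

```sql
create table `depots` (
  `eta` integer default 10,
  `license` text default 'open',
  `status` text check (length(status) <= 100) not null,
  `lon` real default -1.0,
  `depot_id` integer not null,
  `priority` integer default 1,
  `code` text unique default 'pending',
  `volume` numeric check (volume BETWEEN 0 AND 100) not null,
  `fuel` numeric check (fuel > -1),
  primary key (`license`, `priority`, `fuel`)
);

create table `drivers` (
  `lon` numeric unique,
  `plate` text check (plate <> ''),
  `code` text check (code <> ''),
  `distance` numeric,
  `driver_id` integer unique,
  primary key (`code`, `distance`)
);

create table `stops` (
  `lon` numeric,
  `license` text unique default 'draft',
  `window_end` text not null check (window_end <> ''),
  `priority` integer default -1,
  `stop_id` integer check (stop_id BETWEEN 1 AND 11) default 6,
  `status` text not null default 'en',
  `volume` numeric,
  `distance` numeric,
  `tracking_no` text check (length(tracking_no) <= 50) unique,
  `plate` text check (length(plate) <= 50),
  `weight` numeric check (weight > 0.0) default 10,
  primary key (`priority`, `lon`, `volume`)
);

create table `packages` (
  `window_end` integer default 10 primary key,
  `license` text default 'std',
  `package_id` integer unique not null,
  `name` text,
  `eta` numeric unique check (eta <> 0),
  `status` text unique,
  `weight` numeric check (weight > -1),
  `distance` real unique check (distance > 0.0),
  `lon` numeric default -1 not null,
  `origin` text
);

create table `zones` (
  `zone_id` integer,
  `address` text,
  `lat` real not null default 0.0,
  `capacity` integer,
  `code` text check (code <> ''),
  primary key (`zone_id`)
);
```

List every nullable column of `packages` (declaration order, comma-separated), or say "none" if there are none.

license, name, eta, status, weight, distance, origin

- window_end: part of the PRIMARY KEY, which implies NOT NULL → not nullable.
- license: DEFAULT only fills an omitted column; an explicit NULL is still allowed → nullable.
- package_id: declared NOT NULL → not nullable.
- name: no NOT NULL constraint applies → nullable.
- eta: CHECK does not forbid NULL (a CHECK constraint passes when its expression is NULL) → nullable.
- status: UNIQUE does not imply NOT NULL → nullable.
- weight: CHECK does not forbid NULL (a CHECK constraint passes when its expression is NULL) → nullable.
- distance: CHECK does not forbid NULL (a CHECK constraint passes when its expression is NULL) → nullable.
- lon: declared NOT NULL → not nullable.
- origin: no NOT NULL constraint applies → nullable.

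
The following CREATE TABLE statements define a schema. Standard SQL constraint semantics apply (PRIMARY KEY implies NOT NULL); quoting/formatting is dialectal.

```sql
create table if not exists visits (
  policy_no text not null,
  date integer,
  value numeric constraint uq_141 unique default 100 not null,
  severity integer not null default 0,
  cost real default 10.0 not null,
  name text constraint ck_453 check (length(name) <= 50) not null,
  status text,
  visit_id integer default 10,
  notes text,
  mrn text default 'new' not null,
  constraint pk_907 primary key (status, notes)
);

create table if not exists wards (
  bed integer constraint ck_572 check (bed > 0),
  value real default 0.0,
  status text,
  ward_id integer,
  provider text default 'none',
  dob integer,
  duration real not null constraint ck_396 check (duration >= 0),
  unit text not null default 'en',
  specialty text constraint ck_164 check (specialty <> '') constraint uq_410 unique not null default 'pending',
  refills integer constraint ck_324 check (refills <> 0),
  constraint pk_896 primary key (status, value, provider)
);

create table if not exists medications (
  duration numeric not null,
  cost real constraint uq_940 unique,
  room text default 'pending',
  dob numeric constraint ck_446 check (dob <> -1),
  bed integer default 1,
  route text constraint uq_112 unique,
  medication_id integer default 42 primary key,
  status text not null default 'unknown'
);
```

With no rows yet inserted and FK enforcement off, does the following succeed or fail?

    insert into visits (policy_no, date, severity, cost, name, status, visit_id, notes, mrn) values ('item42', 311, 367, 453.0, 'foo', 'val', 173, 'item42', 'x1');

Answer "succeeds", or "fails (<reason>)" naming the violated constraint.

NOT NULL columns: cost is supplied; mrn is supplied; name is supplied; notes is supplied; policy_no is supplied; severity is supplied; status is supplied; value defaults to 100.
CHECK constraints: 'foo' satisfies (length(name) <= 50).
No constraint is violated.

succeeds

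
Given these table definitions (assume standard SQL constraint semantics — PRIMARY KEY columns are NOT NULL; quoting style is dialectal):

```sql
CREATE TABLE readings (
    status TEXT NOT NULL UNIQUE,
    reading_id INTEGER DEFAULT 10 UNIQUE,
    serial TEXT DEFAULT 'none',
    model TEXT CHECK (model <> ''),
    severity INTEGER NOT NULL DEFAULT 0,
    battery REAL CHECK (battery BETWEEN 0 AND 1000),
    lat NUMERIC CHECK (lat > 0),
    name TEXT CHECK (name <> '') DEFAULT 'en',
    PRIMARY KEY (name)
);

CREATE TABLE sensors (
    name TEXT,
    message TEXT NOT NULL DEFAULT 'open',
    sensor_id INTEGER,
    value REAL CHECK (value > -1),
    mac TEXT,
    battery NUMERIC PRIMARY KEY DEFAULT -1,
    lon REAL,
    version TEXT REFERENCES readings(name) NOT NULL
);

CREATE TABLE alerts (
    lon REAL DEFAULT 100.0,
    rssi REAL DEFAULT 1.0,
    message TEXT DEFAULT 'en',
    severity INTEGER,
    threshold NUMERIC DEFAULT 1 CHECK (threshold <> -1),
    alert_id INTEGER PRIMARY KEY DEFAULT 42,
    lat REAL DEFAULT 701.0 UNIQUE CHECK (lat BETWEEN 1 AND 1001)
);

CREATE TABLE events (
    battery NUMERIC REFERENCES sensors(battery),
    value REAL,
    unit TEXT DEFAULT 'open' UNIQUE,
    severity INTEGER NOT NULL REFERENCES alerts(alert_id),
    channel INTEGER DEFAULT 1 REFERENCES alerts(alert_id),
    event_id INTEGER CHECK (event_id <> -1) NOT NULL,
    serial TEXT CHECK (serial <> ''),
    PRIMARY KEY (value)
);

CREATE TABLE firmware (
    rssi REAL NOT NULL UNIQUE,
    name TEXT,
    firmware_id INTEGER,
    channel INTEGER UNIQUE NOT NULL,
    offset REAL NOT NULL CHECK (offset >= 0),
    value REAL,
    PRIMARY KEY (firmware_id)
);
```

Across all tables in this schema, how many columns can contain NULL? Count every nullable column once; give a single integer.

readings: 5 nullable (reading_id, serial, model, battery, lat — PK (name) and explicit NOT NULL columns excluded).
sensors: 5 nullable (name, sensor_id, value, mac, lon — PK (battery) and explicit NOT NULL columns excluded).
alerts: 6 nullable (lon, rssi, message, severity, threshold, lat — PK (alert_id) and explicit NOT NULL columns excluded).
events: 4 nullable (battery, unit, channel, serial — PK (value) and explicit NOT NULL columns excluded).
firmware: 2 nullable (name, value — PK (firmware_id) and explicit NOT NULL columns excluded).
Total: 5 + 5 + 6 + 4 + 2 = 22.

22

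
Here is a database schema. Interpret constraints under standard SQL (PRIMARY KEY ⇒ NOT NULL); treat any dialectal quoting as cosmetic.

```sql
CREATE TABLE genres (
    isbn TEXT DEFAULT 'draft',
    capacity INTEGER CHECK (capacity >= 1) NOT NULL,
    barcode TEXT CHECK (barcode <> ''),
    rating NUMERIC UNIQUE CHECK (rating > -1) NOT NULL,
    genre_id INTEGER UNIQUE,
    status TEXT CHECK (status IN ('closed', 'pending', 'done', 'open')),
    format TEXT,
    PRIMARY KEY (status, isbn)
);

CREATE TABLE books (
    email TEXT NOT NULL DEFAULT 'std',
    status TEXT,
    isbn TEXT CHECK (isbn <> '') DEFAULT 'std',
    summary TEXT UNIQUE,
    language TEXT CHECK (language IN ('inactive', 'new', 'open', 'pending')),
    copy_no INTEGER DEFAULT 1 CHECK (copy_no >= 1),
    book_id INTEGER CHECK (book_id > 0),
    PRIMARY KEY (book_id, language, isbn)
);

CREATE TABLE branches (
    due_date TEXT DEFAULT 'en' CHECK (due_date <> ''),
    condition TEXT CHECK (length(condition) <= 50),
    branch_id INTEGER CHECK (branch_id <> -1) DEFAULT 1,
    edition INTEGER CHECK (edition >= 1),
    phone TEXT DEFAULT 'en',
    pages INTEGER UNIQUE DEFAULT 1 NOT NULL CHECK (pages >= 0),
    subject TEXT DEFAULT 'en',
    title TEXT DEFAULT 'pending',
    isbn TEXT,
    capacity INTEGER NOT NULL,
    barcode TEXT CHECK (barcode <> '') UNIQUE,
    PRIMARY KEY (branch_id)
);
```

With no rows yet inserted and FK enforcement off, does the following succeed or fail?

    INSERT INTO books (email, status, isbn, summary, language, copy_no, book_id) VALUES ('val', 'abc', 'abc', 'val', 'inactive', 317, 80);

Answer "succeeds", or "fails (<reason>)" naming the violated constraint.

succeeds

NOT NULL columns: book_id is supplied; email is supplied; isbn is supplied; language is supplied.
CHECK constraints: 'abc' satisfies (isbn <> ''); 'inactive' satisfies (language IN ('inactive', 'new', 'open', 'pending')); 317 satisfies (copy_no >= 1); 80 satisfies (book_id > 0).
No constraint is violated.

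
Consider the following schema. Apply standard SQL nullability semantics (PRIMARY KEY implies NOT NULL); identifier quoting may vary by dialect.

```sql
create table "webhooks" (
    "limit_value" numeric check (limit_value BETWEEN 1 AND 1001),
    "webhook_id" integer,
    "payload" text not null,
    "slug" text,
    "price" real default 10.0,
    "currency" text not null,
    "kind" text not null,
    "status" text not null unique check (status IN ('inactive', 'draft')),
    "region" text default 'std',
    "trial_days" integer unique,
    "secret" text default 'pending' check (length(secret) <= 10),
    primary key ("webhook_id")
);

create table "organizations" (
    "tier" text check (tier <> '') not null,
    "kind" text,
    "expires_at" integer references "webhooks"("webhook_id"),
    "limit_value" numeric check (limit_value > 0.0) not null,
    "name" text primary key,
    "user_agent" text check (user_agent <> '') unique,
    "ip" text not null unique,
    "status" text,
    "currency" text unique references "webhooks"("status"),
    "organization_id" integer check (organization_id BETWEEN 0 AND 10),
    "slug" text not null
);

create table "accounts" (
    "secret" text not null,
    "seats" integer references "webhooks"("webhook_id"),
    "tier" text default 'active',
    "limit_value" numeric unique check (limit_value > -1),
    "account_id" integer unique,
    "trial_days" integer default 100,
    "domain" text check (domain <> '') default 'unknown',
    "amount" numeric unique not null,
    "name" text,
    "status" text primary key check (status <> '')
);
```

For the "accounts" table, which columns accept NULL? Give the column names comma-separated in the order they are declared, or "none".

- secret: declared NOT NULL → not nullable.
- seats: a foreign key column may be NULL unless separately constrained → nullable.
- tier: DEFAULT only fills an omitted column; an explicit NULL is still allowed → nullable.
- limit_value: CHECK does not forbid NULL (a CHECK constraint passes when its expression is NULL) → nullable.
- account_id: UNIQUE does not imply NOT NULL → nullable.
- trial_days: DEFAULT only fills an omitted column; an explicit NULL is still allowed → nullable.
- domain: CHECK does not forbid NULL (a CHECK constraint passes when its expression is NULL) → nullable.
- amount: declared NOT NULL → not nullable.
- name: no NOT NULL constraint applies → nullable.
- status: part of the PRIMARY KEY, which implies NOT NULL → not nullable.

seats, tier, limit_value, account_id, trial_days, domain, name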